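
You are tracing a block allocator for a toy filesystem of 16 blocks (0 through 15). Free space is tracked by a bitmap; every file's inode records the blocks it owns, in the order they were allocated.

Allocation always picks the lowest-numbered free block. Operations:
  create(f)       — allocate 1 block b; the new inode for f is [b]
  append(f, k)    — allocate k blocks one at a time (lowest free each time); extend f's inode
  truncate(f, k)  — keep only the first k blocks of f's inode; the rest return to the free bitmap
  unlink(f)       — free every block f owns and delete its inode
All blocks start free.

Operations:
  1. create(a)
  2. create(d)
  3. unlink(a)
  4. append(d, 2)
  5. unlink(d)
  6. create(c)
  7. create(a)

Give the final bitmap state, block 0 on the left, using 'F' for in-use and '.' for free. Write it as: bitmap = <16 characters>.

after create(a) → a:[0]  free=[F...............]
after create(d) → a:[0], d:[1]  free=[FF..............]
after unlink(a) → d:[1]  free=[.F..............]
after append(d, 2) → d:[1, 0, 2]  free=[FFF.............]
after unlink(d) →   free=[................]
after create(c) → c:[0]  free=[F...............]
after create(a) → a:[1], c:[0]  free=[FF..............]

bitmap = FF..............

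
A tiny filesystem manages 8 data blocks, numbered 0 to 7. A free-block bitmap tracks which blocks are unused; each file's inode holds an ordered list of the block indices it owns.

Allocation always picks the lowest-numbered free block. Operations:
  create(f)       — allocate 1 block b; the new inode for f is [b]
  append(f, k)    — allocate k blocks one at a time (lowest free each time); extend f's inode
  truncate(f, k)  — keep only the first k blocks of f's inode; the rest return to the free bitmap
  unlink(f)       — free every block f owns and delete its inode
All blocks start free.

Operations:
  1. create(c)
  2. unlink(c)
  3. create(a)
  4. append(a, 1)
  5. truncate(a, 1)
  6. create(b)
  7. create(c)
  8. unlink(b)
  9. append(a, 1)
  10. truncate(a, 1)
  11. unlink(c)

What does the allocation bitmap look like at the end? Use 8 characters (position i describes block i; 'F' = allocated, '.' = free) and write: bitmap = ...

bitmap = F.......

  1. create(c)  ⇒  F.......  {c→[0]}
  2. unlink(c)  ⇒  ........  {}
  3. create(a)  ⇒  F.......  {a→[0]}
  4. append(a, 1)  ⇒  FF......  {a→[0, 1]}
  5. truncate(a, 1)  ⇒  F.......  {a→[0]}
  6. create(b)  ⇒  FF......  {a→[0]; b→[1]}
  7. create(c)  ⇒  FFF.....  {a→[0]; b→[1]; c→[2]}
  8. unlink(b)  ⇒  F.F.....  {a→[0]; c→[2]}
  9. append(a, 1)  ⇒  FFF.....  {a→[0, 1]; c→[2]}
  10. truncate(a, 1)  ⇒  F.F.....  {a→[0]; c→[2]}
  11. unlink(c)  ⇒  F.......  {a→[0]}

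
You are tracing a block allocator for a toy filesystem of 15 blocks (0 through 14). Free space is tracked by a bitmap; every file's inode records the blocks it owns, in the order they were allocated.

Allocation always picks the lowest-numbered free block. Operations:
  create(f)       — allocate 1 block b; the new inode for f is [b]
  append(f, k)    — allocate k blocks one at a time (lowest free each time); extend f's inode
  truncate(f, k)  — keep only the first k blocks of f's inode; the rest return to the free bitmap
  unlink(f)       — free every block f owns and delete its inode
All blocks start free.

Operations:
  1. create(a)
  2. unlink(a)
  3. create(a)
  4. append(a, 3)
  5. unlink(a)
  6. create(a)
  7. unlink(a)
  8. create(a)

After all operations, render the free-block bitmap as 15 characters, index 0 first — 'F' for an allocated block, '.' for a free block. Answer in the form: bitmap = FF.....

  1. create(a)  ⇒  F..............  {a→[0]}
  2. unlink(a)  ⇒  ...............  {}
  3. create(a)  ⇒  F..............  {a→[0]}
  4. append(a, 3)  ⇒  FFFF...........  {a→[0, 1, 2, 3]}
  5. unlink(a)  ⇒  ...............  {}
  6. create(a)  ⇒  F..............  {a→[0]}
  7. unlink(a)  ⇒  ...............  {}
  8. create(a)  ⇒  F..............  {a→[0]}

bitmap = F..............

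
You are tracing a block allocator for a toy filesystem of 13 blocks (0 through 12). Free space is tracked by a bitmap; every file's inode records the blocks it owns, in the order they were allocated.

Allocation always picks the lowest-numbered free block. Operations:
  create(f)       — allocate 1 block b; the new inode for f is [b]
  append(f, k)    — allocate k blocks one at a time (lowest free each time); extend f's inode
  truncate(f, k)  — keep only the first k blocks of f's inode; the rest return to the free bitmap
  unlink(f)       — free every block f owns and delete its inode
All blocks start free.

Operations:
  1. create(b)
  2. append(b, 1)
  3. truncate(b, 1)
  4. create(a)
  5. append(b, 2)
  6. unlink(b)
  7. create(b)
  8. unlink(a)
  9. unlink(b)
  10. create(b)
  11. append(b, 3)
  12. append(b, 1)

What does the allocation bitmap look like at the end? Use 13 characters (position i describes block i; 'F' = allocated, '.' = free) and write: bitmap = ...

bitmap = FFFFF........

[1] create(b) — b=0 (map F............)
[2] append(b, 1) — b=0,1 (map FF...........)
[3] truncate(b, 1) — b=0 (map F............)
[4] create(a) — a=1 b=0 (map FF...........)
[5] append(b, 2) — a=1 b=0,2,3 (map FFFF.........)
[6] unlink(b) — a=1 (map .F...........)
[7] create(b) — a=1 b=0 (map FF...........)
[8] unlink(a) — b=0 (map F............)
[9] unlink(b) —  (map .............)
[10] create(b) — b=0 (map F............)
[11] append(b, 3) — b=0,1,2,3 (map FFFF.........)
[12] append(b, 1) — b=0,1,2,3,4 (map FFFFF........)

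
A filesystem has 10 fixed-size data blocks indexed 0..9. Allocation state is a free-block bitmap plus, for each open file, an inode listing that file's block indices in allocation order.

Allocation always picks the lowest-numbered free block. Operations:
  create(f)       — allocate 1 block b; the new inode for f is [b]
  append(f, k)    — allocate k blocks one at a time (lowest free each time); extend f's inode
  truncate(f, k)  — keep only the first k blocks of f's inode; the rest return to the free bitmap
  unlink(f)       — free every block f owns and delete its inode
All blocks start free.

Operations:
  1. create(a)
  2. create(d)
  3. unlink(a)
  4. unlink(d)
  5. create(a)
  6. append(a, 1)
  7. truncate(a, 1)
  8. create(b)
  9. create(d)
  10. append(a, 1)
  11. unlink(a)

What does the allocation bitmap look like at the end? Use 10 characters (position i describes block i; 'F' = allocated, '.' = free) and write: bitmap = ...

bitmap = .FF.......

after create(a) → a:[0]  free=[F.........]
after create(d) → a:[0], d:[1]  free=[FF........]
after unlink(a) → d:[1]  free=[.F........]
after unlink(d) →   free=[..........]
after create(a) → a:[0]  free=[F.........]
after append(a, 1) → a:[0, 1]  free=[FF........]
after truncate(a, 1) → a:[0]  free=[F.........]
after create(b) → a:[0], b:[1]  free=[FF........]
after create(d) → a:[0], b:[1], d:[2]  free=[FFF.......]
after append(a, 1) → a:[0, 3], b:[1], d:[2]  free=[FFFF......]
after unlink(a) → b:[1], d:[2]  free=[.FF.......]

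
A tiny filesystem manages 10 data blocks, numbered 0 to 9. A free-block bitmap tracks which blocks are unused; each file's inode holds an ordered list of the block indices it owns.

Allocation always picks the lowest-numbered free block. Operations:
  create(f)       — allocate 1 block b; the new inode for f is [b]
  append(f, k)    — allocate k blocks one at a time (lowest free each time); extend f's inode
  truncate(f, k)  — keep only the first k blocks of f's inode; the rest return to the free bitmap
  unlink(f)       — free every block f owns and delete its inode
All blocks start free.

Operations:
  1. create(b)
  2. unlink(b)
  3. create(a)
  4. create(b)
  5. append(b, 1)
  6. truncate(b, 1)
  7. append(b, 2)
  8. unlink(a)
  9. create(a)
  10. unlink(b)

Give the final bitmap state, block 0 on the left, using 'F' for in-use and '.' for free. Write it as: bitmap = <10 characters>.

create(b): bitmap=F......... | b=[0]
unlink(b): bitmap=.......... | 
create(a): bitmap=F......... | a=[0]
create(b): bitmap=FF........ | a=[0] b=[1]
append(b, 1): bitmap=FFF....... | a=[0] b=[1, 2]
truncate(b, 1): bitmap=FF........ | a=[0] b=[1]
append(b, 2): bitmap=FFFF...... | a=[0] b=[1, 2, 3]
unlink(a): bitmap=.FFF...... | b=[1, 2, 3]
create(a): bitmap=FFFF...... | a=[0] b=[1, 2, 3]
unlink(b): bitmap=F......... | a=[0]

bitmap = F.........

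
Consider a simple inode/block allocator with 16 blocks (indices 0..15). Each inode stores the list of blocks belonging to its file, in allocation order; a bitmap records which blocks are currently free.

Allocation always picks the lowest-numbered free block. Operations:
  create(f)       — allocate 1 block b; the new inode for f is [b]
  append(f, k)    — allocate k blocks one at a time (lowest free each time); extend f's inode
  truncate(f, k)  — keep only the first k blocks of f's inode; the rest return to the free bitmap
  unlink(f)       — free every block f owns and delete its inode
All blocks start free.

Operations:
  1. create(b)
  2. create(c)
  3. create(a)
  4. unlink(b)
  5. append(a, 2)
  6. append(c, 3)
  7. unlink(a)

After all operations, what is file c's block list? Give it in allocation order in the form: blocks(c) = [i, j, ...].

  1. create(b)  ⇒  F...............  {b→[0]}
  2. create(c)  ⇒  FF..............  {b→[0]; c→[1]}
  3. create(a)  ⇒  FFF.............  {a→[2]; b→[0]; c→[1]}
  4. unlink(b)  ⇒  .FF.............  {a→[2]; c→[1]}
  5. append(a, 2)  ⇒  FFFF............  {a→[2, 0, 3]; c→[1]}
  6. append(c, 3)  ⇒  FFFFFFF.........  {a→[2, 0, 3]; c→[1, 4, 5, 6]}
  7. unlink(a)  ⇒  .F..FFF.........  {c→[1, 4, 5, 6]}

blocks(c) = [1, 4, 5, 6]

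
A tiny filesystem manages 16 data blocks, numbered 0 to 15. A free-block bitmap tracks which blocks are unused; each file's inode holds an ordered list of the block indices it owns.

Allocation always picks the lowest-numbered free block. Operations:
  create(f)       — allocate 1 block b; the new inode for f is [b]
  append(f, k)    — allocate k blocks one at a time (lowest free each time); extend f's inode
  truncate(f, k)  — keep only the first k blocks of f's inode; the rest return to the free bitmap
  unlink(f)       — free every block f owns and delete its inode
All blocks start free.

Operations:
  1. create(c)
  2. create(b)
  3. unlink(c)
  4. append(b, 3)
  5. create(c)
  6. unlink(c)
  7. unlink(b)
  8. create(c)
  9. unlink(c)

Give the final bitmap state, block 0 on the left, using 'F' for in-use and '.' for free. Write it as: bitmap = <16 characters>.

bitmap = ................

create(c): bitmap=F............... | c=[0]
create(b): bitmap=FF.............. | b=[1] c=[0]
unlink(c): bitmap=.F.............. | b=[1]
append(b, 3): bitmap=FFFF............ | b=[1, 0, 2, 3]
create(c): bitmap=FFFFF........... | b=[1, 0, 2, 3] c=[4]
unlink(c): bitmap=FFFF............ | b=[1, 0, 2, 3]
unlink(b): bitmap=................ | 
create(c): bitmap=F............... | c=[0]
unlink(c): bitmap=................ | 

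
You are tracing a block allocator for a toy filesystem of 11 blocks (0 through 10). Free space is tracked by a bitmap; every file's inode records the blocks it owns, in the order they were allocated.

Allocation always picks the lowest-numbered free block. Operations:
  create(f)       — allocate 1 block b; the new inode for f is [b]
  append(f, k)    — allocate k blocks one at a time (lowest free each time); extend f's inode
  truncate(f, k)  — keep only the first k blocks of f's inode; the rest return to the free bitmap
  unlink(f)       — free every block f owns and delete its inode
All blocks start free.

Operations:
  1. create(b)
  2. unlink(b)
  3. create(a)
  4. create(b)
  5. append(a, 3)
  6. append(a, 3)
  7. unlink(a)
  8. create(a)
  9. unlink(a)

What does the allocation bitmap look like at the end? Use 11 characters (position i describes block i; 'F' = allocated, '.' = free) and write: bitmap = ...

create(b): bitmap=F.......... | b=[0]
unlink(b): bitmap=........... | 
create(a): bitmap=F.......... | a=[0]
create(b): bitmap=FF......... | a=[0] b=[1]
append(a, 3): bitmap=FFFFF...... | a=[0, 2, 3, 4] b=[1]
append(a, 3): bitmap=FFFFFFFF... | a=[0, 2, 3, 4, 5, 6, 7] b=[1]
unlink(a): bitmap=.F......... | b=[1]
create(a): bitmap=FF......... | a=[0] b=[1]
unlink(a): bitmap=.F......... | b=[1]

bitmap = .F.........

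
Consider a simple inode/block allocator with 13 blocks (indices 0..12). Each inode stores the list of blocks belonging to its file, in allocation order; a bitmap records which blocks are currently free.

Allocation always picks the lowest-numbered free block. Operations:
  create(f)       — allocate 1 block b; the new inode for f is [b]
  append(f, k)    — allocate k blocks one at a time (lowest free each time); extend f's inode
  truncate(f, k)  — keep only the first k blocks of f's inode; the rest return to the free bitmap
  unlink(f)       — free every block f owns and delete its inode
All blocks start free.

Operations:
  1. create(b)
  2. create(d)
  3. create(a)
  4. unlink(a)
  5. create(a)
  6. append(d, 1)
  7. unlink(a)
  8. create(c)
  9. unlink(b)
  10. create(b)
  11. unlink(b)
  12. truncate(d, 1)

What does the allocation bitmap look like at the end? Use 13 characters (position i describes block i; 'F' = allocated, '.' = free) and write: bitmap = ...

bitmap = .FF..........

after create(b) → b:[0]  free=[F............]
after create(d) → b:[0], d:[1]  free=[FF...........]
after create(a) → a:[2], b:[0], d:[1]  free=[FFF..........]
after unlink(a) → b:[0], d:[1]  free=[FF...........]
after create(a) → a:[2], b:[0], d:[1]  free=[FFF..........]
after append(d, 1) → a:[2], b:[0], d:[1, 3]  free=[FFFF.........]
after unlink(a) → b:[0], d:[1, 3]  free=[FF.F.........]
after create(c) → b:[0], c:[2], d:[1, 3]  free=[FFFF.........]
after unlink(b) → c:[2], d:[1, 3]  free=[.FFF.........]
after create(b) → b:[0], c:[2], d:[1, 3]  free=[FFFF.........]
after unlink(b) → c:[2], d:[1, 3]  free=[.FFF.........]
after truncate(d, 1) → c:[2], d:[1]  free=[.FF..........]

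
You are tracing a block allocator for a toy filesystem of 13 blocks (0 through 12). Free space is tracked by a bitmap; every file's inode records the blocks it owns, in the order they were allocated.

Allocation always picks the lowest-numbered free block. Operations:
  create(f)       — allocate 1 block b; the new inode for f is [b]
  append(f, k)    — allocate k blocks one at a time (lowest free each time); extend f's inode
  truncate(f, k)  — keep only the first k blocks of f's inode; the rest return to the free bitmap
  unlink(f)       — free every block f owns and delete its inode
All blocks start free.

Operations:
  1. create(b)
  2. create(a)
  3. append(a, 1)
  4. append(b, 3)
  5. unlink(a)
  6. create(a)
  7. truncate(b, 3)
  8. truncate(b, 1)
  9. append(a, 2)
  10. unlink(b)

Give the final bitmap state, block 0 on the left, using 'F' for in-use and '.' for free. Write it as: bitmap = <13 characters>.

bitmap = .FFF.........

after create(b) → b:[0]  free=[F............]
after create(a) → a:[1], b:[0]  free=[FF...........]
after append(a, 1) → a:[1, 2], b:[0]  free=[FFF..........]
after append(b, 3) → a:[1, 2], b:[0, 3, 4, 5]  free=[FFFFFF.......]
after unlink(a) → b:[0, 3, 4, 5]  free=[F..FFF.......]
after create(a) → a:[1], b:[0, 3, 4, 5]  free=[FF.FFF.......]
after truncate(b, 3) → a:[1], b:[0, 3, 4]  free=[FF.FF........]
after truncate(b, 1) → a:[1], b:[0]  free=[FF...........]
after append(a, 2) → a:[1, 2, 3], b:[0]  free=[FFFF.........]
after unlink(b) → a:[1, 2, 3]  free=[.FFF.........]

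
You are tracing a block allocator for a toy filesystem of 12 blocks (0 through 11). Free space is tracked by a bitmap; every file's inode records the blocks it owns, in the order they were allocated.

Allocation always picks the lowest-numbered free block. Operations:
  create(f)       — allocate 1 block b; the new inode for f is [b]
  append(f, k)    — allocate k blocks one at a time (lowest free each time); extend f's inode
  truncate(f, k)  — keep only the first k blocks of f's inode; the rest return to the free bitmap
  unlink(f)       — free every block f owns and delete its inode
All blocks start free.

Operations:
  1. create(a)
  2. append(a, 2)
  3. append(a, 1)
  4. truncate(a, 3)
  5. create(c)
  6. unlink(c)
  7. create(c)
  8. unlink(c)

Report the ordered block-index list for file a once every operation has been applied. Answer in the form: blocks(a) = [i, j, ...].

[1] create(a) — a=0 (map F...........)
[2] append(a, 2) — a=0,1,2 (map FFF.........)
[3] append(a, 1) — a=0,1,2,3 (map FFFF........)
[4] truncate(a, 3) — a=0,1,2 (map FFF.........)
[5] create(c) — a=0,1,2 c=3 (map FFFF........)
[6] unlink(c) — a=0,1,2 (map FFF.........)
[7] create(c) — a=0,1,2 c=3 (map FFFF........)
[8] unlink(c) — a=0,1,2 (map FFF.........)

blocks(a) = [0, 1, 2]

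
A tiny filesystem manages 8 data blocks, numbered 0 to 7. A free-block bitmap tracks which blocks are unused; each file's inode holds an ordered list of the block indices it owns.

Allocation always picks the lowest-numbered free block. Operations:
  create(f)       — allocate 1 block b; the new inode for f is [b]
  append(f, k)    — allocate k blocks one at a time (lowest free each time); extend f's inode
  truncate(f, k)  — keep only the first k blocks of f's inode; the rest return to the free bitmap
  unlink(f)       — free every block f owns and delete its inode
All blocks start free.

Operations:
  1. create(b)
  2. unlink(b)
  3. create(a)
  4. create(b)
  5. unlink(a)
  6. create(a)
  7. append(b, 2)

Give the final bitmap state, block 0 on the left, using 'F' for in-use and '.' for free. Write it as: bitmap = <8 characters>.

create(b): bitmap=F....... | b=[0]
unlink(b): bitmap=........ | 
create(a): bitmap=F....... | a=[0]
create(b): bitmap=FF...... | a=[0] b=[1]
unlink(a): bitmap=.F...... | b=[1]
create(a): bitmap=FF...... | a=[0] b=[1]
append(b, 2): bitmap=FFFF.... | a=[0] b=[1, 2, 3]

bitmap = FFFF....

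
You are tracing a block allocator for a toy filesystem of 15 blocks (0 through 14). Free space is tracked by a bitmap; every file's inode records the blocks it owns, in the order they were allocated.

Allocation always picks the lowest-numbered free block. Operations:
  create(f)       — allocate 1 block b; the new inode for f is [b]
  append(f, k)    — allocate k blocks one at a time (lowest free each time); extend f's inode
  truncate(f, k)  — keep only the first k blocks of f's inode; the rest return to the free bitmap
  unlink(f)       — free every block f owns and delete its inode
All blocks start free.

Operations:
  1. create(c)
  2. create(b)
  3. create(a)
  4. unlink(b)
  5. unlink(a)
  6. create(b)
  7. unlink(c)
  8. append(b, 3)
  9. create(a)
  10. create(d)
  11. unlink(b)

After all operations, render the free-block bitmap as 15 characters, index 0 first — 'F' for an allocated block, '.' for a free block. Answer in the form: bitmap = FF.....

create(c): bitmap=F.............. | c=[0]
create(b): bitmap=FF............. | b=[1] c=[0]
create(a): bitmap=FFF............ | a=[2] b=[1] c=[0]
unlink(b): bitmap=F.F............ | a=[2] c=[0]
unlink(a): bitmap=F.............. | c=[0]
create(b): bitmap=FF............. | b=[1] c=[0]
unlink(c): bitmap=.F............. | b=[1]
append(b, 3): bitmap=FFFF........... | b=[1, 0, 2, 3]
create(a): bitmap=FFFFF.......... | a=[4] b=[1, 0, 2, 3]
create(d): bitmap=FFFFFF......... | a=[4] b=[1, 0, 2, 3] d=[5]
unlink(b): bitmap=....FF......... | a=[4] d=[5]

bitmap = ....FF.........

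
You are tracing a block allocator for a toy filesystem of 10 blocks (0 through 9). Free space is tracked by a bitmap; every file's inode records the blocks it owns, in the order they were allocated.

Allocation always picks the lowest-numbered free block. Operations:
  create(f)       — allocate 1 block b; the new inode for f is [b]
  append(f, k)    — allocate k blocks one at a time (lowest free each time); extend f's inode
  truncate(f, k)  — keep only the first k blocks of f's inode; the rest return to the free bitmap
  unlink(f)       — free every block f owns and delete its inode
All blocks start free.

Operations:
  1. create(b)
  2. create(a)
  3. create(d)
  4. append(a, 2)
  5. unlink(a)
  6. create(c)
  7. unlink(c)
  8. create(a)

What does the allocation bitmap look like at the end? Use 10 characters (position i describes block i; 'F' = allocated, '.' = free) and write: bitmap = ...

bitmap = FFF.......

  1. create(b)  ⇒  F.........  {b→[0]}
  2. create(a)  ⇒  FF........  {a→[1]; b→[0]}
  3. create(d)  ⇒  FFF.......  {a→[1]; b→[0]; d→[2]}
  4. append(a, 2)  ⇒  FFFFF.....  {a→[1, 3, 4]; b→[0]; d→[2]}
  5. unlink(a)  ⇒  F.F.......  {b→[0]; d→[2]}
  6. create(c)  ⇒  FFF.......  {b→[0]; c→[1]; d→[2]}
  7. unlink(c)  ⇒  F.F.......  {b→[0]; d→[2]}
  8. create(a)  ⇒  FFF.......  {a→[1]; b→[0]; d→[2]}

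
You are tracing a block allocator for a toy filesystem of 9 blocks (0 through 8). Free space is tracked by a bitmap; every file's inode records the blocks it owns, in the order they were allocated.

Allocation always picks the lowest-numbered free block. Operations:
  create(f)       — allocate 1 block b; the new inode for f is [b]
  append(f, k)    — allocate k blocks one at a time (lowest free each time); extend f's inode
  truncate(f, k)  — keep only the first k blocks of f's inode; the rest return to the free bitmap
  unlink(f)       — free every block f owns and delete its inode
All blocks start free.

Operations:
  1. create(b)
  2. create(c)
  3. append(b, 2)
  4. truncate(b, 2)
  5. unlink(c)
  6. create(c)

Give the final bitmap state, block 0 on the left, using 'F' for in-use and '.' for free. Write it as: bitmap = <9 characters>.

bitmap = FFF......

after create(b) → b:[0]  free=[F........]
after create(c) → b:[0], c:[1]  free=[FF.......]
after append(b, 2) → b:[0, 2, 3], c:[1]  free=[FFFF.....]
after truncate(b, 2) → b:[0, 2], c:[1]  free=[FFF......]
after unlink(c) → b:[0, 2]  free=[F.F......]
after create(c) → b:[0, 2], c:[1]  free=[FFF......]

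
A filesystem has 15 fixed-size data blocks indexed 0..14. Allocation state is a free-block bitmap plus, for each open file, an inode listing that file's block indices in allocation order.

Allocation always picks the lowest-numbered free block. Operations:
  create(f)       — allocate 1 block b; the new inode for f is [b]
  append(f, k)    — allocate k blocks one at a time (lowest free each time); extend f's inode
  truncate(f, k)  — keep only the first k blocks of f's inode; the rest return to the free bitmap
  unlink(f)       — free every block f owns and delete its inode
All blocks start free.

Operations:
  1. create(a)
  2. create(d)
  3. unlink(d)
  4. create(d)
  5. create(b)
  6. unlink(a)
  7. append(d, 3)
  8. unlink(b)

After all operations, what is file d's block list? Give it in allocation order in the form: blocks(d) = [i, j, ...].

  1. create(a)  ⇒  F..............  {a→[0]}
  2. create(d)  ⇒  FF.............  {a→[0]; d→[1]}
  3. unlink(d)  ⇒  F..............  {a→[0]}
  4. create(d)  ⇒  FF.............  {a→[0]; d→[1]}
  5. create(b)  ⇒  FFF............  {a→[0]; b→[2]; d→[1]}
  6. unlink(a)  ⇒  .FF............  {b→[2]; d→[1]}
  7. append(d, 3)  ⇒  FFFFF..........  {b→[2]; d→[1, 0, 3, 4]}
  8. unlink(b)  ⇒  FF.FF..........  {d→[1, 0, 3, 4]}

blocks(d) = [1, 0, 3, 4]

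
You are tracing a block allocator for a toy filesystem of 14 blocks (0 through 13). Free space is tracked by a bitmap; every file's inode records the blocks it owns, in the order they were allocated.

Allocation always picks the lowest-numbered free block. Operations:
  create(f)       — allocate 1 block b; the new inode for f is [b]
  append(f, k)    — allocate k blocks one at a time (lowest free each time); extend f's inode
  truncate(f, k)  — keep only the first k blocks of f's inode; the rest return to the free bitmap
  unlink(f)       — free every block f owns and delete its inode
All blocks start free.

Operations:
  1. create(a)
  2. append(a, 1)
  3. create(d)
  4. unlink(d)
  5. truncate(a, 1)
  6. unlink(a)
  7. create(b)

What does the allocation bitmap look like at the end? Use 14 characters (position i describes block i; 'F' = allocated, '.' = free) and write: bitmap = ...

bitmap = F.............

create(a): bitmap=F............. | a=[0]
append(a, 1): bitmap=FF............ | a=[0, 1]
create(d): bitmap=FFF........... | a=[0, 1] d=[2]
unlink(d): bitmap=FF............ | a=[0, 1]
truncate(a, 1): bitmap=F............. | a=[0]
unlink(a): bitmap=.............. | 
create(b): bitmap=F............. | b=[0]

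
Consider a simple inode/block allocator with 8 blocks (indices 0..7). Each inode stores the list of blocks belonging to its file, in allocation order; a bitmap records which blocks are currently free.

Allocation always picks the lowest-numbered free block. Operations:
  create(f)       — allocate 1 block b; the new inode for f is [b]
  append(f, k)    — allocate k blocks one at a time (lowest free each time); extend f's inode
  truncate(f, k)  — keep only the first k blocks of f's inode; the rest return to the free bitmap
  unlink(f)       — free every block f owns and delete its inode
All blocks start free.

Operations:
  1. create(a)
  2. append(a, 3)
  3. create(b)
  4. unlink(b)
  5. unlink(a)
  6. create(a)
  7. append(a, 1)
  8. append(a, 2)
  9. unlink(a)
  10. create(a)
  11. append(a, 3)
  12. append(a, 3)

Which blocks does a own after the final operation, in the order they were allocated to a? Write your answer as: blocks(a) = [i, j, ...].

  1. create(a)  ⇒  F.......  {a→[0]}
  2. append(a, 3)  ⇒  FFFF....  {a→[0, 1, 2, 3]}
  3. create(b)  ⇒  FFFFF...  {a→[0, 1, 2, 3]; b→[4]}
  4. unlink(b)  ⇒  FFFF....  {a→[0, 1, 2, 3]}
  5. unlink(a)  ⇒  ........  {}
  6. create(a)  ⇒  F.......  {a→[0]}
  7. append(a, 1)  ⇒  FF......  {a→[0, 1]}
  8. append(a, 2)  ⇒  FFFF....  {a→[0, 1, 2, 3]}
  9. unlink(a)  ⇒  ........  {}
  10. create(a)  ⇒  F.......  {a→[0]}
  11. append(a, 3)  ⇒  FFFF....  {a→[0, 1, 2, 3]}
  12. append(a, 3)  ⇒  FFFFFFF.  {a→[0, 1, 2, 3, 4, 5, 6]}

blocks(a) = [0, 1, 2, 3, 4, 5, 6]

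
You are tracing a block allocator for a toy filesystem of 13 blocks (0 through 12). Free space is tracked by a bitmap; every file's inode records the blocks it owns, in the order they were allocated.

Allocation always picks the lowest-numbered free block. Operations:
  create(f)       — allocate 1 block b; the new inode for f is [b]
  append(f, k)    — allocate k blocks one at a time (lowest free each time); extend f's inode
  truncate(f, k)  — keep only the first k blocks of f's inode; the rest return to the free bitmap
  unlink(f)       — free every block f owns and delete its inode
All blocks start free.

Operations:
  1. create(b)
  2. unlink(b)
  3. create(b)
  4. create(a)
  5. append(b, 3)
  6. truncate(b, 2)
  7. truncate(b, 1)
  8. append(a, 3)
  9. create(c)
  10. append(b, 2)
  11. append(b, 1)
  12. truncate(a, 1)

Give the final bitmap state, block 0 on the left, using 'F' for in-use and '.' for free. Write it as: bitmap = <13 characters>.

bitmap = FF...FFFF....

  1. create(b)  ⇒  F............  {b→[0]}
  2. unlink(b)  ⇒  .............  {}
  3. create(b)  ⇒  F............  {b→[0]}
  4. create(a)  ⇒  FF...........  {a→[1]; b→[0]}
  5. append(b, 3)  ⇒  FFFFF........  {a→[1]; b→[0, 2, 3, 4]}
  6. truncate(b, 2)  ⇒  FFF..........  {a→[1]; b→[0, 2]}
  7. truncate(b, 1)  ⇒  FF...........  {a→[1]; b→[0]}
  8. append(a, 3)  ⇒  FFFFF........  {a→[1, 2, 3, 4]; b→[0]}
  9. create(c)  ⇒  FFFFFF.......  {a→[1, 2, 3, 4]; b→[0]; c→[5]}
  10. append(b, 2)  ⇒  FFFFFFFF.....  {a→[1, 2, 3, 4]; b→[0, 6, 7]; c→[5]}
  11. append(b, 1)  ⇒  FFFFFFFFF....  {a→[1, 2, 3, 4]; b→[0, 6, 7, 8]; c→[5]}
  12. truncate(a, 1)  ⇒  FF...FFFF....  {a→[1]; b→[0, 6, 7, 8]; c→[5]}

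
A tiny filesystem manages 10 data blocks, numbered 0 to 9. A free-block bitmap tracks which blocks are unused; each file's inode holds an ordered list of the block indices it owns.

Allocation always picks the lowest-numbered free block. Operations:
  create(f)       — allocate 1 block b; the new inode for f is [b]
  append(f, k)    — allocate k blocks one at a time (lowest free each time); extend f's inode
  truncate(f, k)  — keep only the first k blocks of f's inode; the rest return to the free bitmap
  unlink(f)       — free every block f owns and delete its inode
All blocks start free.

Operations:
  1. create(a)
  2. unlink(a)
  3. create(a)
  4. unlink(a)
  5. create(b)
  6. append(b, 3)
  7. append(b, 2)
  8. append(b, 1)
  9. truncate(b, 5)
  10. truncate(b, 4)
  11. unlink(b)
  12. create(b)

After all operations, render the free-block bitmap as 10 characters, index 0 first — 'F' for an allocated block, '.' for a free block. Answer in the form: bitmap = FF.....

[1] create(a) — a=0 (map F.........)
[2] unlink(a) —  (map ..........)
[3] create(a) — a=0 (map F.........)
[4] unlink(a) —  (map ..........)
[5] create(b) — b=0 (map F.........)
[6] append(b, 3) — b=0,1,2,3 (map FFFF......)
[7] append(b, 2) — b=0,1,2,3,4,5 (map FFFFFF....)
[8] append(b, 1) — b=0,1,2,3,4,5,6 (map FFFFFFF...)
[9] truncate(b, 5) — b=0,1,2,3,4 (map FFFFF.....)
[10] truncate(b, 4) — b=0,1,2,3 (map FFFF......)
[11] unlink(b) —  (map ..........)
[12] create(b) — b=0 (map F.........)

bitmap = F.........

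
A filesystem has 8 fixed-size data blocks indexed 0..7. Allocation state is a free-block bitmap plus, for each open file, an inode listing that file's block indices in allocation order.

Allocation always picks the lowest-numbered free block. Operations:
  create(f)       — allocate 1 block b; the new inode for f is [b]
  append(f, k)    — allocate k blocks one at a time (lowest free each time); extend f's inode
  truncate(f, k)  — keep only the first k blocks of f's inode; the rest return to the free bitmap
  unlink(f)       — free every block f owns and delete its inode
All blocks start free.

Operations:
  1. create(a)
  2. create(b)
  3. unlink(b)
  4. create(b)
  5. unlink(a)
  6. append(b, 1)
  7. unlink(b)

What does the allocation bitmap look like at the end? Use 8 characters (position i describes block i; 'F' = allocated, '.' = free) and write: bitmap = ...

create(a): bitmap=F....... | a=[0]
create(b): bitmap=FF...... | a=[0] b=[1]
unlink(b): bitmap=F....... | a=[0]
create(b): bitmap=FF...... | a=[0] b=[1]
unlink(a): bitmap=.F...... | b=[1]
append(b, 1): bitmap=FF...... | b=[1, 0]
unlink(b): bitmap=........ | 

bitmap = ........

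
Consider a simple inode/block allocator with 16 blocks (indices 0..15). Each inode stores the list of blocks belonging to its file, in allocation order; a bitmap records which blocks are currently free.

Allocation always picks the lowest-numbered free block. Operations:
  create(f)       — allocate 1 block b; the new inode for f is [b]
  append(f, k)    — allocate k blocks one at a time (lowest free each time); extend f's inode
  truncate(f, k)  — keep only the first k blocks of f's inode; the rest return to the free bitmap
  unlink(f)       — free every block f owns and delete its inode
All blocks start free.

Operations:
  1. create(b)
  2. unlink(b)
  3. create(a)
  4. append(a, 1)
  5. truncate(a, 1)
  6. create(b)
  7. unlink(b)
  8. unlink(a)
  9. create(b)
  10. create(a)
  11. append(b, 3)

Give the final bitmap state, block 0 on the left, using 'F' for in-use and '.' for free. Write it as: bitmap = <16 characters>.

create(b): bitmap=F............... | b=[0]
unlink(b): bitmap=................ | 
create(a): bitmap=F............... | a=[0]
append(a, 1): bitmap=FF.............. | a=[0, 1]
truncate(a, 1): bitmap=F............... | a=[0]
create(b): bitmap=FF.............. | a=[0] b=[1]
unlink(b): bitmap=F............... | a=[0]
unlink(a): bitmap=................ | 
create(b): bitmap=F............... | b=[0]
create(a): bitmap=FF.............. | a=[1] b=[0]
append(b, 3): bitmap=FFFFF........... | a=[1] b=[0, 2, 3, 4]

bitmap = FFFFF...........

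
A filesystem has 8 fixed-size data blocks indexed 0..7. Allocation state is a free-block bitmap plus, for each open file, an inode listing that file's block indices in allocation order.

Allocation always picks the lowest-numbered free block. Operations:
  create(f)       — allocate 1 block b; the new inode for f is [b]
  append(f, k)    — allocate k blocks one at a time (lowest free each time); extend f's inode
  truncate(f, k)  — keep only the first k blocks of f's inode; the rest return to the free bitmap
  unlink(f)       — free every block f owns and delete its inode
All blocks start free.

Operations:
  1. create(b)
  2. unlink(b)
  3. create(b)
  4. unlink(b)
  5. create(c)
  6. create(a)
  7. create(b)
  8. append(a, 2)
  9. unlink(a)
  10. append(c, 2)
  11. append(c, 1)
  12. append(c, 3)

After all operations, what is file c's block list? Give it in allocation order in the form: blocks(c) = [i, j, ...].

blocks(c) = [0, 1, 3, 4, 5, 6, 7]

[1] create(b) — b=0 (map F.......)
[2] unlink(b) —  (map ........)
[3] create(b) — b=0 (map F.......)
[4] unlink(b) —  (map ........)
[5] create(c) — c=0 (map F.......)
[6] create(a) — a=1 c=0 (map FF......)
[7] create(b) — a=1 b=2 c=0 (map FFF.....)
[8] append(a, 2) — a=1,3,4 b=2 c=0 (map FFFFF...)
[9] unlink(a) — b=2 c=0 (map F.F.....)
[10] append(c, 2) — b=2 c=0,1,3 (map FFFF....)
[11] append(c, 1) — b=2 c=0,1,3,4 (map FFFFF...)
[12] append(c, 3) — b=2 c=0,1,3,4,5,6,7 (map FFFFFFFF)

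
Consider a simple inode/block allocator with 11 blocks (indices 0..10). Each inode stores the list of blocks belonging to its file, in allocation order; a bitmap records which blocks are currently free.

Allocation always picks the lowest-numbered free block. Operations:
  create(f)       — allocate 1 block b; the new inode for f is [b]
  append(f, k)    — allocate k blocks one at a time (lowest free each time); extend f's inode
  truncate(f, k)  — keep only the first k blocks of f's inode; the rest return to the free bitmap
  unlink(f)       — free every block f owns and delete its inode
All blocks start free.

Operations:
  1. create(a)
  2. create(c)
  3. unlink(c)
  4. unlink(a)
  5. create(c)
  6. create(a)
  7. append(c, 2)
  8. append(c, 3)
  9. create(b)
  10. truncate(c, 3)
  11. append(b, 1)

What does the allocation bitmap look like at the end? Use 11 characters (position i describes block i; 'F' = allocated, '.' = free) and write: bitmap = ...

  1. create(a)  ⇒  F..........  {a→[0]}
  2. create(c)  ⇒  FF.........  {a→[0]; c→[1]}
  3. unlink(c)  ⇒  F..........  {a→[0]}
  4. unlink(a)  ⇒  ...........  {}
  5. create(c)  ⇒  F..........  {c→[0]}
  6. create(a)  ⇒  FF.........  {a→[1]; c→[0]}
  7. append(c, 2)  ⇒  FFFF.......  {a→[1]; c→[0, 2, 3]}
  8. append(c, 3)  ⇒  FFFFFFF....  {a→[1]; c→[0, 2, 3, 4, 5, 6]}
  9. create(b)  ⇒  FFFFFFFF...  {a→[1]; b→[7]; c→[0, 2, 3, 4, 5, 6]}
  10. truncate(c, 3)  ⇒  FFFF...F...  {a→[1]; b→[7]; c→[0, 2, 3]}
  11. append(b, 1)  ⇒  FFFFF..F...  {a→[1]; b→[7, 4]; c→[0, 2, 3]}

bitmap = FFFFF..F...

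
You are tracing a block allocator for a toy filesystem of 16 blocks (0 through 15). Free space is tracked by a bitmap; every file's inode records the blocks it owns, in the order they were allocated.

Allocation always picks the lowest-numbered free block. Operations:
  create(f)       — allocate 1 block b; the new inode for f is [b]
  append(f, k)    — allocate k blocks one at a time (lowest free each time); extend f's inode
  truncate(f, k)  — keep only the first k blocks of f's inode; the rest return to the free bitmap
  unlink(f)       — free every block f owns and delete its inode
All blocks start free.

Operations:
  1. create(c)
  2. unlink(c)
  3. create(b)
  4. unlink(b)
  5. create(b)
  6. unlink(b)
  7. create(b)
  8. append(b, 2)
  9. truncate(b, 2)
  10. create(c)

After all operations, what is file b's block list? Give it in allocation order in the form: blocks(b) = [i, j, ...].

  1. create(c)  ⇒  F...............  {c→[0]}
  2. unlink(c)  ⇒  ................  {}
  3. create(b)  ⇒  F...............  {b→[0]}
  4. unlink(b)  ⇒  ................  {}
  5. create(b)  ⇒  F...............  {b→[0]}
  6. unlink(b)  ⇒  ................  {}
  7. create(b)  ⇒  F...............  {b→[0]}
  8. append(b, 2)  ⇒  FFF.............  {b→[0, 1, 2]}
  9. truncate(b, 2)  ⇒  FF..............  {b→[0, 1]}
  10. create(c)  ⇒  FFF.............  {b→[0, 1]; c→[2]}

blocks(b) = [0, 1]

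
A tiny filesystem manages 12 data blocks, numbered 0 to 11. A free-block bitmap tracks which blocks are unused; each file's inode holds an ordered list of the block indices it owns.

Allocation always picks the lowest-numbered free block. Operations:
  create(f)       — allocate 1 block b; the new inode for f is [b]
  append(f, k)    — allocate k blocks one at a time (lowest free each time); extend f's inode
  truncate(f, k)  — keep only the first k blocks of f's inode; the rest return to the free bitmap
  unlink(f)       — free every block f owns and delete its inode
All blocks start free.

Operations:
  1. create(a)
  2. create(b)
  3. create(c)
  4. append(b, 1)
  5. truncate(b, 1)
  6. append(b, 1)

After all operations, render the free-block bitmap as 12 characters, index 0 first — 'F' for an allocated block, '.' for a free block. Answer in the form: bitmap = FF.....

after create(a) → a:[0]  free=[F...........]
after create(b) → a:[0], b:[1]  free=[FF..........]
after create(c) → a:[0], b:[1], c:[2]  free=[FFF.........]
after append(b, 1) → a:[0], b:[1, 3], c:[2]  free=[FFFF........]
after truncate(b, 1) → a:[0], b:[1], c:[2]  free=[FFF.........]
after append(b, 1) → a:[0], b:[1, 3], c:[2]  free=[FFFF........]

bitmap = FFFF........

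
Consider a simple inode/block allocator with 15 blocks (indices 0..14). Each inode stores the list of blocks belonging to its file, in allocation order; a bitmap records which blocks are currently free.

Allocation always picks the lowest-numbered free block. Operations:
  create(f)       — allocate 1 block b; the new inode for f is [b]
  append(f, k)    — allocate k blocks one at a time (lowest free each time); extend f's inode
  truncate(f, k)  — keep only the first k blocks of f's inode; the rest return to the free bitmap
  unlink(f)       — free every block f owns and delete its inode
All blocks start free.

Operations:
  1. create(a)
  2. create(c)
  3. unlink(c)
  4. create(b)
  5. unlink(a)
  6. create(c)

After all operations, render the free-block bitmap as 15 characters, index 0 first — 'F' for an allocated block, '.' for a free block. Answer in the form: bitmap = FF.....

bitmap = FF.............

[1] create(a) — a=0 (map F..............)
[2] create(c) — a=0 c=1 (map FF.............)
[3] unlink(c) — a=0 (map F..............)
[4] create(b) — a=0 b=1 (map FF.............)
[5] unlink(a) — b=1 (map .F.............)
[6] create(c) — b=1 c=0 (map FF.............)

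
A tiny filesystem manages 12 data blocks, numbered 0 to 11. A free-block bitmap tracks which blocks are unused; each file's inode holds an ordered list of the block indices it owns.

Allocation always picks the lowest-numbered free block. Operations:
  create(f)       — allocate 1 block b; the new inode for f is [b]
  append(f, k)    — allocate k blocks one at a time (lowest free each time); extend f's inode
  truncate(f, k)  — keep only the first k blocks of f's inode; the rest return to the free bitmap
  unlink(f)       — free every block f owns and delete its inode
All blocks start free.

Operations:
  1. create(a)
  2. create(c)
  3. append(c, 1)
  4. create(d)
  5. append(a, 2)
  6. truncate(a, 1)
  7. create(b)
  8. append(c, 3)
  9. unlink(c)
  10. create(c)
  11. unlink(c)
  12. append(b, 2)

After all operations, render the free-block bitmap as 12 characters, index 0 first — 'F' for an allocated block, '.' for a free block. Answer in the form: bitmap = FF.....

[1] create(a) — a=0 (map F...........)
[2] create(c) — a=0 c=1 (map FF..........)
[3] append(c, 1) — a=0 c=1,2 (map FFF.........)
[4] create(d) — a=0 c=1,2 d=3 (map FFFF........)
[5] append(a, 2) — a=0,4,5 c=1,2 d=3 (map FFFFFF......)
[6] truncate(a, 1) — a=0 c=1,2 d=3 (map FFFF........)
[7] create(b) — a=0 b=4 c=1,2 d=3 (map FFFFF.......)
[8] append(c, 3) — a=0 b=4 c=1,2,5,6,7 d=3 (map FFFFFFFF....)
[9] unlink(c) — a=0 b=4 d=3 (map F..FF.......)
[10] create(c) — a=0 b=4 c=1 d=3 (map FF.FF.......)
[11] unlink(c) — a=0 b=4 d=3 (map F..FF.......)
[12] append(b, 2) — a=0 b=4,1,2 d=3 (map FFFFF.......)

bitmap = FFFFF.......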